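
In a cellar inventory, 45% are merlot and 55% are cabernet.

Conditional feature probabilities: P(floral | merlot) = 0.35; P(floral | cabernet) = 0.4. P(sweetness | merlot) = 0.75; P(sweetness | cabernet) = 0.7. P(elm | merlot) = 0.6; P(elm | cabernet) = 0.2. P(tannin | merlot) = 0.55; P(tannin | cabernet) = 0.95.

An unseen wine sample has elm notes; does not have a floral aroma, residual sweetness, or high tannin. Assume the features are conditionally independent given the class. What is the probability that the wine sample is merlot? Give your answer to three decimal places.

merlot: 0.45 × (1−0.35) × (1−0.75) × 0.6 × (1−0.55) = 0.01974375
cabernet: 0.55 × (1−0.4) × (1−0.7) × 0.2 × (1−0.95) = 0.00099
P(merlot | x) = 0.01974375 / 0.02073375 ≈ 0.952

0.952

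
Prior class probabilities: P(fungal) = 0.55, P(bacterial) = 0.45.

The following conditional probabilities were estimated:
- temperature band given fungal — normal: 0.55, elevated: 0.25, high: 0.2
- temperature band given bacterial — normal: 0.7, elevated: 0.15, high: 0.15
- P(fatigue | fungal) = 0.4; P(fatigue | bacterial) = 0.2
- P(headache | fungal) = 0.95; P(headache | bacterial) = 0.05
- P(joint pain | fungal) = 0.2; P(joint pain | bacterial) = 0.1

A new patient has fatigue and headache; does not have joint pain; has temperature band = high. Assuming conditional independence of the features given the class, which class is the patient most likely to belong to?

fungal

fungal: 0.55 × 0.2 × 0.4 × 0.95 × (1−0.2) = 0.03344
bacterial: 0.45 × 0.15 × 0.2 × 0.05 × (1−0.1) = 0.0006075
Highest score → fungal.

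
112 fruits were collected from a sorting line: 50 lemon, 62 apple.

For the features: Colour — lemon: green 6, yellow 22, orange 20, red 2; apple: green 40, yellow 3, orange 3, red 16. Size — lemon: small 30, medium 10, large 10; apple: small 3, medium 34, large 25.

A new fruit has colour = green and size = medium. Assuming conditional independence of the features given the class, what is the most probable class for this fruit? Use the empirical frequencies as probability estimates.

lemon: (50/112) × (6/50) × (10/50) ≈ 0.0107143
apple: (62/112) × (40/62) × (34/62) ≈ 0.195853
Highest score → apple.

apple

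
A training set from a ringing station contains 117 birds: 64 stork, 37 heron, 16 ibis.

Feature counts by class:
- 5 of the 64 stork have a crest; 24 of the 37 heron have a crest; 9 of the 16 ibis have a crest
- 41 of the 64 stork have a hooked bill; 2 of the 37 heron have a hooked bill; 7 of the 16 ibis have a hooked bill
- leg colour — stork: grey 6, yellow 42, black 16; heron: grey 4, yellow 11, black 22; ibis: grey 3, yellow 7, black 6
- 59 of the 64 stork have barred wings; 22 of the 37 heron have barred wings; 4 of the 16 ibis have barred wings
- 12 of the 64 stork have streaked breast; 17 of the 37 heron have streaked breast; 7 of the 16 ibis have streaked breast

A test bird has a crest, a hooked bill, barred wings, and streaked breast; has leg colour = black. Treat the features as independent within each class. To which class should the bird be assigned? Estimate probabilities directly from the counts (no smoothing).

stork: (64/117) × (5/64) × (41/64) × (16/64) × (59/64) × (12/64) ≈ 0.00118305
heron: (37/117) × (24/37) × (2/37) × (22/37) × (22/37) × (17/37) ≈ 0.00180112
ibis: (16/117) × (9/16) × (7/16) × (6/16) × (4/16) × (7/16) ≈ 0.00138033
Highest score → heron.

heron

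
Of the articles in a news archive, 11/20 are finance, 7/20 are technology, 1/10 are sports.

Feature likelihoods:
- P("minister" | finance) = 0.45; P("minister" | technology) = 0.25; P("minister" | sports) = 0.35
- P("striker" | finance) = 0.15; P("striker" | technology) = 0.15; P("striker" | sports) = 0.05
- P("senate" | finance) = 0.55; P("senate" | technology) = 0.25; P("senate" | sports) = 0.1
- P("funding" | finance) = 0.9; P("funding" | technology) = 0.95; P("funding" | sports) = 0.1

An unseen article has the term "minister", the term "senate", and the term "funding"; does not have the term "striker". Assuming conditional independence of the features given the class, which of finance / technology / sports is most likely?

finance: 0.55 × 0.45 × (1−0.15) × 0.55 × 0.9 = 0.104135625
technology: 0.35 × 0.25 × (1−0.15) × 0.25 × 0.95 = 0.0176640625
sports: 0.1 × 0.35 × (1−0.05) × 0.1 × 0.1 = 0.0003325
Highest score → finance.

finance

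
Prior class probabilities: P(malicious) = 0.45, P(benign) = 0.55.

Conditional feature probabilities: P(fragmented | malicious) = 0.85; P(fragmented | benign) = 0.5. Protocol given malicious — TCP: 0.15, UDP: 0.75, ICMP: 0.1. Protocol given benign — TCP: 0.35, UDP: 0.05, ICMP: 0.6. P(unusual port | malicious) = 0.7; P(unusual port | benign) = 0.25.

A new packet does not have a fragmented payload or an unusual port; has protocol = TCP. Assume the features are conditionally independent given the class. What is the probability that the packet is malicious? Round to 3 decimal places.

malicious: 0.45 × (1−0.85) × 0.15 × (1−0.7) = 0.0030375
benign: 0.55 × (1−0.5) × 0.35 × (1−0.25) = 0.0721875
P(malicious | x) = 0.0030375 / 0.075225 ≈ 0.040

0.040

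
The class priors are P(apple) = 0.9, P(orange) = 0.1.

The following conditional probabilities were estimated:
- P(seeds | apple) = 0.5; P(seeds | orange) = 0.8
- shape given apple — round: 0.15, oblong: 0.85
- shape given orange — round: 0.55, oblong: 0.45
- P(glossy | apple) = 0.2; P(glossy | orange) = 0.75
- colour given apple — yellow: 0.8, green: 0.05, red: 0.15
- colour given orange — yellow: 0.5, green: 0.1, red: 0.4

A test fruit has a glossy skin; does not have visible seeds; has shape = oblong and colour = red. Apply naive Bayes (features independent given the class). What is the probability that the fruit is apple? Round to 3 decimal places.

apple: 0.9 × (1−0.5) × 0.85 × 0.2 × 0.15 = 0.011475
orange: 0.1 × (1−0.8) × 0.45 × 0.75 × 0.4 = 0.0027
P(apple | x) = 0.011475 / 0.014175 ≈ 0.810

0.810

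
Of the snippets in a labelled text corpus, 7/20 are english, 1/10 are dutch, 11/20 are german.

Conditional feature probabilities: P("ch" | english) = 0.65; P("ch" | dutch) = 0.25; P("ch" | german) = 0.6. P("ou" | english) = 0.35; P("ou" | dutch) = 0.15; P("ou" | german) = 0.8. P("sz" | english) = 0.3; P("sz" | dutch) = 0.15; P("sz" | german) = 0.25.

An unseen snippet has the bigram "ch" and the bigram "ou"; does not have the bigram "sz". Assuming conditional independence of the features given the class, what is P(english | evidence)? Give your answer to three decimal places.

0.217

english: 0.35 × 0.65 × 0.35 × (1−0.3) = 0.0557375
dutch: 0.1 × 0.25 × 0.15 × (1−0.15) = 0.0031875
german: 0.55 × 0.6 × 0.8 × (1−0.25) = 0.198
P(english | x) = 0.0557375 / 0.256925 ≈ 0.217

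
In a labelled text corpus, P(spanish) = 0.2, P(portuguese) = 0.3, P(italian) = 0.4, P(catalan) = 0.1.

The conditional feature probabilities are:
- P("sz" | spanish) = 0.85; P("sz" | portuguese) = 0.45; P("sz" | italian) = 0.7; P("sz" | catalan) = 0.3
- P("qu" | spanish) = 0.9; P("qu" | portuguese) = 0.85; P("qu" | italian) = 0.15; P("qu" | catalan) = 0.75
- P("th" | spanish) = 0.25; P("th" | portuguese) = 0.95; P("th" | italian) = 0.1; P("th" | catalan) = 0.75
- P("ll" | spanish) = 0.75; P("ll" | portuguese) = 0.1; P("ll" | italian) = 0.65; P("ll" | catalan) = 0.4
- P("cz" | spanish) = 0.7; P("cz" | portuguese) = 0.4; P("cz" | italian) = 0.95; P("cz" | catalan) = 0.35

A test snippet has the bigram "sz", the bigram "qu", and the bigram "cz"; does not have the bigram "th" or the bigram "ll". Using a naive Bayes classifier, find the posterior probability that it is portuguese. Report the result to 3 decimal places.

0.058

spanish: 0.2 × 0.85 × 0.9 × (1−0.25) × (1−0.75) × 0.7 = 0.02008125
portuguese: 0.3 × 0.45 × 0.85 × (1−0.95) × (1−0.1) × 0.4 = 0.0020655
italian: 0.4 × 0.7 × 0.15 × (1−0.1) × (1−0.65) × 0.95 = 0.0125685
catalan: 0.1 × 0.3 × 0.75 × (1−0.75) × (1−0.4) × 0.35 = 0.00118125
P(portuguese | x) = 0.0020655 / 0.0358965 ≈ 0.058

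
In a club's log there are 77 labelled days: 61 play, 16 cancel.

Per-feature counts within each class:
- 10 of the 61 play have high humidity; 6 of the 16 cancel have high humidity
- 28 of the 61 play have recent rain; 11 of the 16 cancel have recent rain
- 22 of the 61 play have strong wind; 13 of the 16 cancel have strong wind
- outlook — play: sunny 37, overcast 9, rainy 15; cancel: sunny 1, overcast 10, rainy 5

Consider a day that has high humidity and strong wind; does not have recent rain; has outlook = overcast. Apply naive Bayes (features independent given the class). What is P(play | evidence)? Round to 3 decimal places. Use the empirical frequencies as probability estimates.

play: (61/77) × (10/61) × (33/61) × (22/61) × (9/61) ≈ 0.00373851
cancel: (16/77) × (6/16) × (5/16) × (13/16) × (10/16) ≈ 0.0123656
P(play | x) = 0.00373851 / 0.01610411 ≈ 0.232

0.232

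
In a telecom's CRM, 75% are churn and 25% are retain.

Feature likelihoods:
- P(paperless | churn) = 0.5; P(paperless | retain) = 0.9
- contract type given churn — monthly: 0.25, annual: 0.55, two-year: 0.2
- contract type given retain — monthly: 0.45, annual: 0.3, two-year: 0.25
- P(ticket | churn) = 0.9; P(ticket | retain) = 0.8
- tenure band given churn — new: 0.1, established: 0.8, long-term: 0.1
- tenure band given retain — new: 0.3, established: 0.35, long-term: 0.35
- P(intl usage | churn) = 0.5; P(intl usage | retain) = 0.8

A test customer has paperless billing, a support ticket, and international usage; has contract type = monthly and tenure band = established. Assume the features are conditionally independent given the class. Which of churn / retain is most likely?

churn: 0.75 × 0.5 × 0.25 × 0.9 × 0.8 × 0.5 = 0.03375
retain: 0.25 × 0.9 × 0.45 × 0.8 × 0.35 × 0.8 = 0.02268
Highest score → churn.

churn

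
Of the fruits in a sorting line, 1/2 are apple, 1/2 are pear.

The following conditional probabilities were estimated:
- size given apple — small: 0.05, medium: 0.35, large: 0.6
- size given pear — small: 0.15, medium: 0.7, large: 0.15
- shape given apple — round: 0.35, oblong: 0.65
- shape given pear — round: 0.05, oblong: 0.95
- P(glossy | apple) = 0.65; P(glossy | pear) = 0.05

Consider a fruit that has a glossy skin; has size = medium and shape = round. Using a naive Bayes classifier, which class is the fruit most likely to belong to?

apple

apple: 0.5 × 0.35 × 0.35 × 0.65 = 0.0398125
pear: 0.5 × 0.7 × 0.05 × 0.05 = 0.000875
Highest score → apple.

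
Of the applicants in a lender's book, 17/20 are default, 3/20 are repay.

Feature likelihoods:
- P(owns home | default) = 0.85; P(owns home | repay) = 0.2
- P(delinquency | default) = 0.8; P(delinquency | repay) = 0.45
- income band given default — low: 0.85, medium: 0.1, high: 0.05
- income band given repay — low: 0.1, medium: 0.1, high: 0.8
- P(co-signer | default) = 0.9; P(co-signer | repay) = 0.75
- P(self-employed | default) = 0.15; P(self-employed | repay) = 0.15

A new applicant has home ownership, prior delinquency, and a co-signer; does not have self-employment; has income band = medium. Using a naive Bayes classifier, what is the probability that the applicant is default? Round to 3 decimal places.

default: 0.85 × 0.85 × 0.8 × 0.1 × 0.9 × (1−0.15) = 0.044217
repay: 0.15 × 0.2 × 0.45 × 0.1 × 0.75 × (1−0.15) = 0.000860625
P(default | x) = 0.044217 / 0.045077625 ≈ 0.981

0.981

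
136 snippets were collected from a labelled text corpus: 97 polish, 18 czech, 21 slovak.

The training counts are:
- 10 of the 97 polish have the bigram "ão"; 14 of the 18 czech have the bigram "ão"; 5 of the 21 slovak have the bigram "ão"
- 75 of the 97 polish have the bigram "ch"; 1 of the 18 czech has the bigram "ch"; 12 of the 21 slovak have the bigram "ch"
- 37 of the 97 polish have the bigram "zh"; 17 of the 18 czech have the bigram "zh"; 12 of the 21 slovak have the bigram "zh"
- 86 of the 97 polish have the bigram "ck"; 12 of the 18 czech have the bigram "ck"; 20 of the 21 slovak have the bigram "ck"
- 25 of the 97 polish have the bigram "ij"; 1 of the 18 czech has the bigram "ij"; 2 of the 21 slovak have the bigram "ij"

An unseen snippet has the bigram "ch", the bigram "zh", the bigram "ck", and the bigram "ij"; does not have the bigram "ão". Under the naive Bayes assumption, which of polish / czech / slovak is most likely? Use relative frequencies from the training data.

polish

polish: (97/136) × (87/97) × (75/97) × (37/97) × (86/97) × (25/97) ≈ 0.0431117
czech: (18/136) × (4/18) × (1/18) × (17/18) × (12/18) × (1/18) ≈ 0.0000571559
slovak: (21/136) × (16/21) × (12/21) × (12/21) × (20/21) × (2/21) ≈ 0.00348439
Highest score → polish.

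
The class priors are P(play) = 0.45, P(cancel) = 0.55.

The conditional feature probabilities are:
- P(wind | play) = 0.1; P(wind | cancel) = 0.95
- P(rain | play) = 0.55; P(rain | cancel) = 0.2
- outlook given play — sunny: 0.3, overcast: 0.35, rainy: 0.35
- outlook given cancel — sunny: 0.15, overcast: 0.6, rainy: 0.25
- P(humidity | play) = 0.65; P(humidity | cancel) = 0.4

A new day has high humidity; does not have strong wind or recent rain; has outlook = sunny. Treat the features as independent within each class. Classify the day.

play

play: 0.45 × (1−0.1) × (1−0.55) × 0.3 × 0.65 = 0.03553875
cancel: 0.55 × (1−0.95) × (1−0.2) × 0.15 × 0.4 = 0.00132
Highest score → play.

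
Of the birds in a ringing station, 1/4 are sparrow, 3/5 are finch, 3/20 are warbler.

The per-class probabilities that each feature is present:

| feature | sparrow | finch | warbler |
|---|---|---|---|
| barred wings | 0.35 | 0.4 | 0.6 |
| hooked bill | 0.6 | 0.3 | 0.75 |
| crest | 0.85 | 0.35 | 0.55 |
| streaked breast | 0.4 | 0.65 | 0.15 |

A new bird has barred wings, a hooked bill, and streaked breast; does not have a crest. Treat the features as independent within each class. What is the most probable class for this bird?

finch

sparrow: 0.25 × 0.35 × 0.6 × (1−0.85) × 0.4 = 0.00315
finch: 0.6 × 0.4 × 0.3 × (1−0.35) × 0.65 = 0.03042
warbler: 0.15 × 0.6 × 0.75 × (1−0.55) × 0.15 = 0.00455625
Highest score → finch.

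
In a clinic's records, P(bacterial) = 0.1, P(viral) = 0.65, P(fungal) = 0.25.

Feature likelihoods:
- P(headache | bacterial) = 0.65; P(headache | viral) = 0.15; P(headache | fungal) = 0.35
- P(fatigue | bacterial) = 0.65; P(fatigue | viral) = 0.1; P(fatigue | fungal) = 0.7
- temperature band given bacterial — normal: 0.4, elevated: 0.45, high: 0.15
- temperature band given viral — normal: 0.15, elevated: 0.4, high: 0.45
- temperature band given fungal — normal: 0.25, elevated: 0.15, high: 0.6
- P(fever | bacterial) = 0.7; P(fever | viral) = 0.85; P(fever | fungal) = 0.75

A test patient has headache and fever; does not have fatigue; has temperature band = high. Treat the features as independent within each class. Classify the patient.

bacterial: 0.1 × 0.65 × (1−0.65) × 0.15 × 0.7 = 0.00238875
viral: 0.65 × 0.15 × (1−0.1) × 0.45 × 0.85 = 0.033564375
fungal: 0.25 × 0.35 × (1−0.7) × 0.6 × 0.75 = 0.0118125
Highest score → viral.

viral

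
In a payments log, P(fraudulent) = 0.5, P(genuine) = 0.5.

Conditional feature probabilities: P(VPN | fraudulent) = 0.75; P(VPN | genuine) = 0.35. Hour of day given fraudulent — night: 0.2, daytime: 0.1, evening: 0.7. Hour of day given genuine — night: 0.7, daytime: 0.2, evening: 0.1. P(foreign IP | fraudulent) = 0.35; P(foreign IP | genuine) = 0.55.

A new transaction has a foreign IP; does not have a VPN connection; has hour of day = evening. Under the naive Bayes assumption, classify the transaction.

fraudulent

fraudulent: 0.5 × (1−0.75) × 0.7 × 0.35 = 0.030625
genuine: 0.5 × (1−0.35) × 0.1 × 0.55 = 0.017875
Highest score → fraudulent.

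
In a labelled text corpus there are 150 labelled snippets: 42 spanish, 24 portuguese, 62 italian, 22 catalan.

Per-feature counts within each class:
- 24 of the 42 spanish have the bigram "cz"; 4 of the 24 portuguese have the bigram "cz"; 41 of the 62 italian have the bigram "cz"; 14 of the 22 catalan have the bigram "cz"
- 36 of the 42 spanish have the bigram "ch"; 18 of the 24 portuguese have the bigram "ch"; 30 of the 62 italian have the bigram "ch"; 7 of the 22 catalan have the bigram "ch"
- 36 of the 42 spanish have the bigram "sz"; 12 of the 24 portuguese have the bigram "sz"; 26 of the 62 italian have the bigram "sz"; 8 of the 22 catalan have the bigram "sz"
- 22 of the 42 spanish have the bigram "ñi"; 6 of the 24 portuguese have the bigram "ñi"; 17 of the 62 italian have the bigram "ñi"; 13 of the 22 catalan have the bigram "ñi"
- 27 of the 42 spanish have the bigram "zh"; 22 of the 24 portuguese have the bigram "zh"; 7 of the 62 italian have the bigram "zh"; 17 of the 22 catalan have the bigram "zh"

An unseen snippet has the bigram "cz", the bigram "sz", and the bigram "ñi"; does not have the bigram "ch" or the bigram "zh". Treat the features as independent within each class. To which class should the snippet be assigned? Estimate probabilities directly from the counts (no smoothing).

italian

spanish: (42/150) × (24/42) × (6/42) × (36/42) × (22/42) × (15/42) ≈ 0.00366514
portuguese: (24/150) × (4/24) × (6/24) × (12/24) × (6/24) × (2/24) ≈ 0.0000694444
italian: (62/150) × (41/62) × (32/62) × (26/62) × (17/62) × (55/62) ≈ 0.01439
catalan: (22/150) × (14/22) × (15/22) × (8/22) × (13/22) × (5/22) ≈ 0.00310771
Highest score → italian.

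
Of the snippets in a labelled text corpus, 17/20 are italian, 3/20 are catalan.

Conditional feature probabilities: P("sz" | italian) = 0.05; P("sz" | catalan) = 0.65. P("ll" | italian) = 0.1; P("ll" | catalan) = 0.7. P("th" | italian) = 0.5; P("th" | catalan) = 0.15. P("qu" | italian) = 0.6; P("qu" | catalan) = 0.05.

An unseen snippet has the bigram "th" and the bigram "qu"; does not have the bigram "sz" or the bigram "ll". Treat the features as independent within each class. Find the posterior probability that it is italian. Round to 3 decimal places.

italian: 0.85 × (1−0.05) × (1−0.1) × 0.5 × 0.6 = 0.218025
catalan: 0.15 × (1−0.65) × (1−0.7) × 0.15 × 0.05 = 0.000118125
P(italian | x) = 0.218025 / 0.218143125 ≈ 0.999

0.999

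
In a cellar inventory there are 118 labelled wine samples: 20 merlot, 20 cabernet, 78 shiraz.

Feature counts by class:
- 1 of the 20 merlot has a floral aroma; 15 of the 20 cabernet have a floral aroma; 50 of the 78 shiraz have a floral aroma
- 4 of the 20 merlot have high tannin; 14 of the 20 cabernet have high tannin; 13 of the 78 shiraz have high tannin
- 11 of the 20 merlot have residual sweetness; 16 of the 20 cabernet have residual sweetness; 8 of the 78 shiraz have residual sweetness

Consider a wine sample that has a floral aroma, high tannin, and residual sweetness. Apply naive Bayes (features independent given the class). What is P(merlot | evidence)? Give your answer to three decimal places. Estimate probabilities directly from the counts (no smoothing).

merlot: (20/118) × (1/20) × (4/20) × (11/20) ≈ 0.000932203
cabernet: (20/118) × (15/20) × (14/20) × (16/20) ≈ 0.0711864
shiraz: (78/118) × (50/78) × (13/78) × (8/78) ≈ 0.00724323
P(merlot | x) = 0.000932203 / 0.079361833 ≈ 0.012

0.012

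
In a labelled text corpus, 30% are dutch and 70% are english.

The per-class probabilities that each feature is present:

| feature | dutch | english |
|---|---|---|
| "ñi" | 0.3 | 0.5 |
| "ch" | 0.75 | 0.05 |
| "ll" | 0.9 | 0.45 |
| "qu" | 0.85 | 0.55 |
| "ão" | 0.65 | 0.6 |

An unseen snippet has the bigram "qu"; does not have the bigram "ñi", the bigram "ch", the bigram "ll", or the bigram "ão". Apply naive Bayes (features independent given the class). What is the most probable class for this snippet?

english

dutch: 0.3 × (1−0.3) × (1−0.75) × (1−0.9) × 0.85 × (1−0.65) = 0.001561875
english: 0.7 × (1−0.5) × (1−0.05) × (1−0.45) × 0.55 × (1−0.6) = 0.0402325
Highest score → english.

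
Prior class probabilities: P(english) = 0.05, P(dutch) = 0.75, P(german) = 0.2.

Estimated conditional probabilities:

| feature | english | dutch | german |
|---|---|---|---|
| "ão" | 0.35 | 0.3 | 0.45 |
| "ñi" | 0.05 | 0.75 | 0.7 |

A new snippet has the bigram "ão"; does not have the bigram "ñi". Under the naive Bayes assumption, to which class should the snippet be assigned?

english: 0.05 × 0.35 × (1−0.05) = 0.016625
dutch: 0.75 × 0.3 × (1−0.75) = 0.05625
german: 0.2 × 0.45 × (1−0.7) = 0.027
Highest score → dutch.

dutch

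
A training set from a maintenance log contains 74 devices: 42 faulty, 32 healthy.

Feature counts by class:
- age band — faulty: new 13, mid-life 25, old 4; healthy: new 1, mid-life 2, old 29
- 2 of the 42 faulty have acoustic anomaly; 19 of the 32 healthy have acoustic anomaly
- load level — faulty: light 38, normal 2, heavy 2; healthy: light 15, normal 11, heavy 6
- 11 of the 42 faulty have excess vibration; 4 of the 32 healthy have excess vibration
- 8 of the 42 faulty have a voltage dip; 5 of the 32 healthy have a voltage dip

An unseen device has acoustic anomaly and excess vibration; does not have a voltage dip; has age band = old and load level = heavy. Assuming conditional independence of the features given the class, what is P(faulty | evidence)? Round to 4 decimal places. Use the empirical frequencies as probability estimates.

faulty: (42/74) × (4/42) × (2/42) × (2/42) × (11/42) × (34/42) ≈ 0.0000259874
healthy: (32/74) × (29/32) × (19/32) × (6/32) × (4/32) × (27/32) ≈ 0.00460145
P(faulty | x) = 0.0000259874 / 0.0046274374 ≈ 0.0056

0.0056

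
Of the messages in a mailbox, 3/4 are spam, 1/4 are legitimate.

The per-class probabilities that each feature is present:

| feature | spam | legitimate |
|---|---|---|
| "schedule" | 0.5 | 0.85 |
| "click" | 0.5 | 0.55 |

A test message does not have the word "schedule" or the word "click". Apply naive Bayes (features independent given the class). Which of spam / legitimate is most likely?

spam

spam: 0.75 × (1−0.5) × (1−0.5) = 0.1875
legitimate: 0.25 × (1−0.85) × (1−0.55) = 0.016875
Highest score → spam.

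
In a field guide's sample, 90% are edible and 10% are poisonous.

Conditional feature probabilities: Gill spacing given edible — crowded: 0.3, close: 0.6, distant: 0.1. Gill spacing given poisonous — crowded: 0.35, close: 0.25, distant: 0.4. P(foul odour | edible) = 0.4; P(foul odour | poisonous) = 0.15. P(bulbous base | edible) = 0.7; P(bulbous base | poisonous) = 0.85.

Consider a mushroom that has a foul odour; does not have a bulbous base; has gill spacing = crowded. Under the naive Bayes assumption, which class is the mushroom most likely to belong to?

edible

edible: 0.9 × 0.3 × 0.4 × (1−0.7) = 0.0324
poisonous: 0.1 × 0.35 × 0.15 × (1−0.85) = 0.0007875
Highest score → edible.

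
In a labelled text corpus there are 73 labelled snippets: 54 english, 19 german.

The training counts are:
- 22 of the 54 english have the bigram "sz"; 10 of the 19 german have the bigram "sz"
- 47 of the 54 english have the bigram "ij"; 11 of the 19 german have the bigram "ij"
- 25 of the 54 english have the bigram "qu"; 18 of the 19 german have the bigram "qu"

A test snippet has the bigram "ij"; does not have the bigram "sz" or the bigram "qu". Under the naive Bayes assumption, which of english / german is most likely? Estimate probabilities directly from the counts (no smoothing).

english: (54/73) × (32/54) × (47/54) × (29/54) ≈ 0.204897
german: (19/73) × (9/19) × (11/19) × (1/19) ≈ 0.00375669
Highest score → english.

english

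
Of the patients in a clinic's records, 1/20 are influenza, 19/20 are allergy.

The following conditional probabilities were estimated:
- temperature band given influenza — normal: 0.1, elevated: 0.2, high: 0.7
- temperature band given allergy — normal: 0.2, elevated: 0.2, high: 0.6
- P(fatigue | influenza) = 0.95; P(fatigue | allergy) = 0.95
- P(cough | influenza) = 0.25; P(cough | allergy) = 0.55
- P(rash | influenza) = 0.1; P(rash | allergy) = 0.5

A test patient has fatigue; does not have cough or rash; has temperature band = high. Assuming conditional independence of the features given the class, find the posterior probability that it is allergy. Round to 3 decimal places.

influenza: 0.05 × 0.7 × 0.95 × (1−0.25) × (1−0.1) = 0.02244375
allergy: 0.95 × 0.6 × 0.95 × (1−0.55) × (1−0.5) = 0.1218375
P(allergy | x) = 0.1218375 / 0.14428125 ≈ 0.844

0.844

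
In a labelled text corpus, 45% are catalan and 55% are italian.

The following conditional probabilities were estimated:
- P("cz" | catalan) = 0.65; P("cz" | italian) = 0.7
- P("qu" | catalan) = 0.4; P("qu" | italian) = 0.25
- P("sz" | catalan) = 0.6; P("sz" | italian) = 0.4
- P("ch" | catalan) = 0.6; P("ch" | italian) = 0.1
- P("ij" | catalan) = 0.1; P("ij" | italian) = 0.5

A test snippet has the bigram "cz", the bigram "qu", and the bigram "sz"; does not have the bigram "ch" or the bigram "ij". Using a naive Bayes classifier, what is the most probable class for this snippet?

catalan

catalan: 0.45 × 0.65 × 0.4 × 0.6 × (1−0.6) × (1−0.1) = 0.025272
italian: 0.55 × 0.7 × 0.25 × 0.4 × (1−0.1) × (1−0.5) = 0.017325
Highest score → catalan.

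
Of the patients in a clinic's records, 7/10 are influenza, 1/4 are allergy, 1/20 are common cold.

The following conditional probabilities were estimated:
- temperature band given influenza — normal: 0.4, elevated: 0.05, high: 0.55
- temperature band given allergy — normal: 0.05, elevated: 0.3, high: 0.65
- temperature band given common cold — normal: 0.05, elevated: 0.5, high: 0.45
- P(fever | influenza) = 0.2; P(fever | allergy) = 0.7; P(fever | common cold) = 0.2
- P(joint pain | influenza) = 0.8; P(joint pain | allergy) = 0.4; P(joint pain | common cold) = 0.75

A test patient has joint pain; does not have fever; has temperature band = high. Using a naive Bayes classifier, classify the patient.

influenza: 0.7 × 0.55 × (1−0.2) × 0.8 = 0.2464
allergy: 0.25 × 0.65 × (1−0.7) × 0.4 = 0.0195
common cold: 0.05 × 0.45 × (1−0.2) × 0.75 = 0.0135
Highest score → influenza.

influenza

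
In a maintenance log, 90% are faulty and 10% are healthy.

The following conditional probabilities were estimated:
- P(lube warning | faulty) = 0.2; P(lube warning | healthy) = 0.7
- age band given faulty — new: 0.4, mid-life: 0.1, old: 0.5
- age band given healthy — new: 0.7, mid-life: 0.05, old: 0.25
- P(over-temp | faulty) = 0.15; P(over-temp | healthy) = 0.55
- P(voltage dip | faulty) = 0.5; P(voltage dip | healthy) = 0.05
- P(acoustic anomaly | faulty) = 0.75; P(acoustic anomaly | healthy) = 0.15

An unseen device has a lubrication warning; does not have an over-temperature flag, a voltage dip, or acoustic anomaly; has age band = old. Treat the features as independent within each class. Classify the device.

faulty: 0.9 × 0.2 × 0.5 × (1−0.15) × (1−0.5) × (1−0.75) = 0.0095625
healthy: 0.1 × 0.7 × 0.25 × (1−0.55) × (1−0.05) × (1−0.15) = 0.0063590625
Highest score → faulty.

faulty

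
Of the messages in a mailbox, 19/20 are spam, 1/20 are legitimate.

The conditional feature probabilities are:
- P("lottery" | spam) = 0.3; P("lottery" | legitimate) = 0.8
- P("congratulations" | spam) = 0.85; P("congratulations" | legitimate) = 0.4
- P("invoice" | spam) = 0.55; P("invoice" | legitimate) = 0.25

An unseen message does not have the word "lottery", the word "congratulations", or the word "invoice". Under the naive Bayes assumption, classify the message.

spam: 0.95 × (1−0.3) × (1−0.85) × (1−0.55) = 0.0448875
legitimate: 0.05 × (1−0.8) × (1−0.4) × (1−0.25) = 0.0045
Highest score → spam.

spam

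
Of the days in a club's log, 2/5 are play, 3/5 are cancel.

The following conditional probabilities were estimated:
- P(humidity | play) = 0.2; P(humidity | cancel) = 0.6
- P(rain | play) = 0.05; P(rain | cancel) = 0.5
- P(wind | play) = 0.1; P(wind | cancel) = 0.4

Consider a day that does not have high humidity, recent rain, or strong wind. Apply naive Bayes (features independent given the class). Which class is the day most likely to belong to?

play

play: 0.4 × (1−0.2) × (1−0.05) × (1−0.1) = 0.2736
cancel: 0.6 × (1−0.6) × (1−0.5) × (1−0.4) = 0.072
Highest score → play.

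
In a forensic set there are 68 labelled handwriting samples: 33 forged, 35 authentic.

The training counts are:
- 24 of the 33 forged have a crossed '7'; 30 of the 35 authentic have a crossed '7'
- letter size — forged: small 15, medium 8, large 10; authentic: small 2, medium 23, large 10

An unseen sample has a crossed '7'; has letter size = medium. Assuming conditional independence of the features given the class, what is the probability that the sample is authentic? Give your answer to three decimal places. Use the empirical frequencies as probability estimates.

0.772

forged: (33/68) × (24/33) × (8/33) ≈ 0.0855615
authentic: (35/68) × (30/35) × (23/35) ≈ 0.289916
P(authentic | x) = 0.289916 / 0.3754775 ≈ 0.772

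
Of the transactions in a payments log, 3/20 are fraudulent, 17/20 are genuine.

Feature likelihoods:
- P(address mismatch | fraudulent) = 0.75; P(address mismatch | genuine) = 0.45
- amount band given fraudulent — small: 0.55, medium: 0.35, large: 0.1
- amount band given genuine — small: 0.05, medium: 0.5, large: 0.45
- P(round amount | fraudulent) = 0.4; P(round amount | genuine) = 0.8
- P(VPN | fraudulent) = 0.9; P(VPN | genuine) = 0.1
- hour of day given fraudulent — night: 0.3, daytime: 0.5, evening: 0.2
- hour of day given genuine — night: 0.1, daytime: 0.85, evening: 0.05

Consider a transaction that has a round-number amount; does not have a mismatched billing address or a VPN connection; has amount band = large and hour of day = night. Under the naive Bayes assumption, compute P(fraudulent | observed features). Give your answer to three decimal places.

fraudulent: 0.15 × (1−0.75) × 0.1 × 0.4 × (1−0.9) × 0.3 = 0.000045
genuine: 0.85 × (1−0.45) × 0.45 × 0.8 × (1−0.1) × 0.1 = 0.015147
P(fraudulent | x) = 0.000045 / 0.015192 ≈ 0.003

0.003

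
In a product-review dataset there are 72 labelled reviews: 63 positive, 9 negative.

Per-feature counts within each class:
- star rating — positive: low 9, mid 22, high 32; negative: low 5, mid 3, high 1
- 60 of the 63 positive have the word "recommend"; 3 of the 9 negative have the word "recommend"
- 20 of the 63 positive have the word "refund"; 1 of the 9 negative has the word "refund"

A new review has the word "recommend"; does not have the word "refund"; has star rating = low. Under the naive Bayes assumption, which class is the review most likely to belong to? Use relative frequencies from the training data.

positive: (63/72) × (9/63) × (60/63) × (43/63) ≈ 0.0812547
negative: (9/72) × (5/9) × (3/9) × (8/9) ≈ 0.0205761
Highest score → positive.

positive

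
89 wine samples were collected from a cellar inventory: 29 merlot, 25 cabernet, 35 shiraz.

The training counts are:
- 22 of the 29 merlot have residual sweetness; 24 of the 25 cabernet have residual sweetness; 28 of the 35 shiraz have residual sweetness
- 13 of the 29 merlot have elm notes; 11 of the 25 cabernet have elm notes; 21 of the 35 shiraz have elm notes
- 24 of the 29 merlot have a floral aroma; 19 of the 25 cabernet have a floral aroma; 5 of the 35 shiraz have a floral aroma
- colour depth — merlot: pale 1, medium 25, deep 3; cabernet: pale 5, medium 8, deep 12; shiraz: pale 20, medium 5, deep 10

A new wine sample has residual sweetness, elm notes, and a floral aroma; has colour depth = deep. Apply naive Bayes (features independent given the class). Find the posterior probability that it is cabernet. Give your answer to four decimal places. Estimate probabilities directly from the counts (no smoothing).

merlot: (29/89) × (22/29) × (13/29) × (24/29) × (3/29) ≈ 0.00948669
cabernet: (25/89) × (24/25) × (11/25) × (19/25) × (12/25) ≈ 0.0432841
shiraz: (35/89) × (28/35) × (21/35) × (5/35) × (10/35) ≈ 0.00770465
P(cabernet | x) = 0.0432841 / 0.06047544 ≈ 0.7157

0.7157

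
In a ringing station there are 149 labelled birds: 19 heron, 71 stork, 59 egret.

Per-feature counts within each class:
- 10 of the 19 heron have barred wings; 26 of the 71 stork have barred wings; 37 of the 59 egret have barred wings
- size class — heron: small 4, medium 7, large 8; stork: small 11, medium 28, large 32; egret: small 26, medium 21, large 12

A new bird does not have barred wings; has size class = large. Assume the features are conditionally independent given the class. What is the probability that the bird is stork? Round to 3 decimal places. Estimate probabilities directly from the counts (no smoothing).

0.710

heron: (19/149) × (9/19) × (8/19) ≈ 0.0254327
stork: (71/149) × (45/71) × (32/71) ≈ 0.136119
egret: (59/149) × (22/59) × (12/59) ≈ 0.0300307
P(stork | x) = 0.136119 / 0.1915824 ≈ 0.710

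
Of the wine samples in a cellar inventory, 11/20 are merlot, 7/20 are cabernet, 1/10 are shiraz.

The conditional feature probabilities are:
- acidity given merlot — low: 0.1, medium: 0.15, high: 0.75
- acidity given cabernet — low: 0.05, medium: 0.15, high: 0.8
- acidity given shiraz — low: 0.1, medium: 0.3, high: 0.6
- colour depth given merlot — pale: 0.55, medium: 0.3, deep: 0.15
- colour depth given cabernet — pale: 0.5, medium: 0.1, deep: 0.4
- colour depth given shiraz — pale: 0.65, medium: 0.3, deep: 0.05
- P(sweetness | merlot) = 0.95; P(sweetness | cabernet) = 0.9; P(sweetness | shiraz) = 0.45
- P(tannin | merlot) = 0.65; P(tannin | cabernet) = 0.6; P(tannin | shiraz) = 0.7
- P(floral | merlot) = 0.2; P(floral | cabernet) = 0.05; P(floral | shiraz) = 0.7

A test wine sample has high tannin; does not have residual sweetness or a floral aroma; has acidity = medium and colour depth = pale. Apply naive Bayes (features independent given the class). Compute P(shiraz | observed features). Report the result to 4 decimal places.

0.4570

merlot: 0.55 × 0.15 × 0.55 × (1−0.95) × 0.65 × (1−0.2) = 0.00117975
cabernet: 0.35 × 0.15 × 0.5 × (1−0.9) × 0.6 × (1−0.05) = 0.00149625
shiraz: 0.1 × 0.3 × 0.65 × (1−0.45) × 0.7 × (1−0.7) = 0.00225225
P(shiraz | x) = 0.00225225 / 0.00492825 ≈ 0.4570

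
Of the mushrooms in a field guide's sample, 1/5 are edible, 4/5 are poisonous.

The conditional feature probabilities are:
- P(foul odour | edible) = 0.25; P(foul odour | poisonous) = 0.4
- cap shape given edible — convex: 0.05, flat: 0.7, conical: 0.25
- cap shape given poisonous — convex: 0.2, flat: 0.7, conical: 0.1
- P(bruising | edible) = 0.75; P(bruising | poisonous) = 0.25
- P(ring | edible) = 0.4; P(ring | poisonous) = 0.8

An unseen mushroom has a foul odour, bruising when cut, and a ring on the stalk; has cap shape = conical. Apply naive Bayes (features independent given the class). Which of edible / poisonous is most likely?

edible: 0.2 × 0.25 × 0.25 × 0.75 × 0.4 = 0.00375
poisonous: 0.8 × 0.4 × 0.1 × 0.25 × 0.8 = 0.0064
Highest score → poisonous.

poisonous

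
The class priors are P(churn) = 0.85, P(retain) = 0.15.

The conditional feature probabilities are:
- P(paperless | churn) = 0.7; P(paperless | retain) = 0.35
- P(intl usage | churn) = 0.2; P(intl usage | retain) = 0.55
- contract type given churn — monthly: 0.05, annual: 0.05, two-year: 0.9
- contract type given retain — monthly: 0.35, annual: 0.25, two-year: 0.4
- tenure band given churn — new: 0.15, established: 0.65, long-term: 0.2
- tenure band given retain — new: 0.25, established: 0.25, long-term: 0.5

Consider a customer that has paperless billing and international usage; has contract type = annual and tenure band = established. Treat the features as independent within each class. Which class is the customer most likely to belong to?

churn

churn: 0.85 × 0.7 × 0.2 × 0.05 × 0.65 = 0.0038675
retain: 0.15 × 0.35 × 0.55 × 0.25 × 0.25 = 0.0018046875
Highest score → churn.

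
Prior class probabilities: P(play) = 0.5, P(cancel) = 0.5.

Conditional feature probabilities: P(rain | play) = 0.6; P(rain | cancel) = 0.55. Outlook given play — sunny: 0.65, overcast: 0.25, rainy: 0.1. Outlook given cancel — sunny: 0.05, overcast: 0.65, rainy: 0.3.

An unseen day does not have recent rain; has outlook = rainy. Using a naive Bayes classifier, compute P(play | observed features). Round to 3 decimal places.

play: 0.5 × (1−0.6) × 0.1 = 0.02
cancel: 0.5 × (1−0.55) × 0.3 = 0.0675
P(play | x) = 0.02 / 0.0875 ≈ 0.229

0.229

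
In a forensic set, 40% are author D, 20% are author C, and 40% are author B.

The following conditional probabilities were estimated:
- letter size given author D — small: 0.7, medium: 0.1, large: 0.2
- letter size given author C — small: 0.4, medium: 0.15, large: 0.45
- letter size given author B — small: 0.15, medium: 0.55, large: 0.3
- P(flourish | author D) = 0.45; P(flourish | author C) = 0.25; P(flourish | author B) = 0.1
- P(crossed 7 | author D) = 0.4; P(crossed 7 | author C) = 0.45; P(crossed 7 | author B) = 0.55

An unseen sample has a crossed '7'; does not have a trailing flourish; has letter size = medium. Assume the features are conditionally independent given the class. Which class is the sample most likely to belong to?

author D: 0.4 × 0.1 × (1−0.45) × 0.4 = 0.0088
author C: 0.2 × 0.15 × (1−0.25) × 0.45 = 0.010125
author B: 0.4 × 0.55 × (1−0.1) × 0.55 = 0.1089
Highest score → author B.

author B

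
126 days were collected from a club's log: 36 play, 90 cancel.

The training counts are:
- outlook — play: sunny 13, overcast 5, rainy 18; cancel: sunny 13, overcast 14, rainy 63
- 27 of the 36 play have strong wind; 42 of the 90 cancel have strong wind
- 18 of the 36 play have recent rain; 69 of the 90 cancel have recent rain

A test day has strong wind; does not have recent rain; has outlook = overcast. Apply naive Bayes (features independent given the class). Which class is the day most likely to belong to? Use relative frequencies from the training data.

play: (36/126) × (5/36) × (27/36) × (18/36) ≈ 0.014881
cancel: (90/126) × (14/90) × (42/90) × (21/90) ≈ 0.0120988
Highest score → play.

play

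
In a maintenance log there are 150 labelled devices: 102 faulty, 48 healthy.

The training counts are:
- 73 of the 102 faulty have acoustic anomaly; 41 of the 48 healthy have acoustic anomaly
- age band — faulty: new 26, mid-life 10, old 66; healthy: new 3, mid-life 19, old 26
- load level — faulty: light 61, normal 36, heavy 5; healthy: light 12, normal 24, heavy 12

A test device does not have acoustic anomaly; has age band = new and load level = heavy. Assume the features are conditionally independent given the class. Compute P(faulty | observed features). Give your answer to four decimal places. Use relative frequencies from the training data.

faulty: (102/150) × (29/102) × (26/102) × (5/102) ≈ 0.00241574
healthy: (48/150) × (7/48) × (3/48) × (12/48) ≈ 0.000729167
P(faulty | x) = 0.00241574 / 0.003144907 ≈ 0.7681

0.7681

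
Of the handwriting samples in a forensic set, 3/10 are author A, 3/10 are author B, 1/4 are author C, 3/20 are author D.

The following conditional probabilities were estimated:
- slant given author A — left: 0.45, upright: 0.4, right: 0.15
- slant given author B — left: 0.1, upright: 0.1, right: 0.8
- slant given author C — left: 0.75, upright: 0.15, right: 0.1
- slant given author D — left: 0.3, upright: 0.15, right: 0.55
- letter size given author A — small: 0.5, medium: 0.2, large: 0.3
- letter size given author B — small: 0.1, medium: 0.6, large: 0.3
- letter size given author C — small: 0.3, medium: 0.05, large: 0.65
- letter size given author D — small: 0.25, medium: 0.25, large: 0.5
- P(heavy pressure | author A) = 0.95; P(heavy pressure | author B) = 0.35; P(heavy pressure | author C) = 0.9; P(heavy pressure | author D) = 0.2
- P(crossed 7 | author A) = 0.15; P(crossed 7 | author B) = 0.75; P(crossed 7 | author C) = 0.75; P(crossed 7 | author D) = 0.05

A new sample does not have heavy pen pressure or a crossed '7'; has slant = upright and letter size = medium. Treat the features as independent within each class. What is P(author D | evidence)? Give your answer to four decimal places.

author A: 0.3 × 0.4 × 0.2 × (1−0.95) × (1−0.15) = 0.00102
author B: 0.3 × 0.1 × 0.6 × (1−0.35) × (1−0.75) = 0.002925
author C: 0.25 × 0.15 × 0.05 × (1−0.9) × (1−0.75) = 0.000046875
author D: 0.15 × 0.15 × 0.25 × (1−0.2) × (1−0.05) = 0.004275
P(author D | x) = 0.004275 / 0.008266875 ≈ 0.5171

0.5171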